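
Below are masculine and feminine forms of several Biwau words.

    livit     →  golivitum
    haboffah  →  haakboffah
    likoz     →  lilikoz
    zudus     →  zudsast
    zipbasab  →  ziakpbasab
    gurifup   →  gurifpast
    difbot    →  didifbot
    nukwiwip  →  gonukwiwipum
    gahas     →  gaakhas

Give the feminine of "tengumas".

teakngumas

zudus and gahas both end in -s yet inflect differently (zudsast, gaakhas), so the final letter is not what conditions the rule; the last vowel is.
"tengumas" has last vowel 'a'. The stems whose last vowel is 'a' (gahas → gaakhas, zipbasab → ziakpbasab, haboffah → haakboffah) insert -ak- after the first vowel.
The other patterns: stems whose last vowel is 'u' delete the last vowel and add -ast; stems whose last vowel is 'o' repeat the first consonant+vowel as a prefix; stems whose last vowel is 'i' add go- … -um around the stem.
So tengumas → teakngumas.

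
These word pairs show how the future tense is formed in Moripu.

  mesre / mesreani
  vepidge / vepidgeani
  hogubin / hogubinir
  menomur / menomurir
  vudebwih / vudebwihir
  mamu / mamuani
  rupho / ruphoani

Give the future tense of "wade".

wadeani

mamu and menomur both have last vowel 'u' yet inflect differently (mamuani, menomurir), so the last vowel is not what conditions the rule; whether the stem ends in a vowel or a consonant is.
"wade" ends in a vowel. The stems ending in a vowel (rupho → ruphoani, mamu → mamuani, vepidge → vepidgeani) add -ani.
The other pattern: stems ending in a consonant add -ir.
So wade → wadeani.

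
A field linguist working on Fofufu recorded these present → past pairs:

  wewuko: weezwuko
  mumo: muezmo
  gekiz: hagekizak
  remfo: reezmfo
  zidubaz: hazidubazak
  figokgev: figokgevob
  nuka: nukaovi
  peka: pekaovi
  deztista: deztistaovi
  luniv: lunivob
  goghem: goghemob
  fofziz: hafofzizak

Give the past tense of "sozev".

"sozev" ends in -v. The stems ending in -v (luniv → lunivob, figokgev → figokgevob) add -ob.
The other patterns: stems ending in -o insert -ez- after the first vowel; stems ending in -z add ha- … -ak around the stem; stems ending in -a add -ovi.
So sozev → sozevob.

sozevob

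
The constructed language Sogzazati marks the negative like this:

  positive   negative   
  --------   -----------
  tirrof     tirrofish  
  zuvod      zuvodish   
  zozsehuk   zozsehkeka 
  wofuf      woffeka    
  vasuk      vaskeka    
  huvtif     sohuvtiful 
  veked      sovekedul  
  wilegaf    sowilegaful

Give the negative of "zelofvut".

tirrof and wofuf both end in -f yet inflect differently (tirrofish, woffeka), so the final letter is not what conditions the rule; the last vowel is.
"zelofvut" has last vowel 'u'. The stems whose last vowel is 'u' (zozsehuk → zozsehkeka, wofuf → woffeka, vasuk → vaskeka) delete the last vowel and add -eka.
So zelofvut → zelofvteka.

zelofvteka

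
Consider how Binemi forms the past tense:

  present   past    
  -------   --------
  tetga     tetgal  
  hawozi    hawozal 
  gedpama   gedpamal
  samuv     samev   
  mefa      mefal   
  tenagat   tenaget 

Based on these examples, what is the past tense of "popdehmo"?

popdehmal

mefa and tenagat both have last vowel 'a' yet inflect differently (mefal, tenaget), so the last vowel is not what conditions the rule; whether the stem ends in a vowel or a consonant is.
"popdehmo" ends in a vowel. The stems ending in a vowel (mefa → mefal, gedpama → gedpamal, tetga → tetgal) drop the final letter and add -al.
So popdehmo → popdehmal.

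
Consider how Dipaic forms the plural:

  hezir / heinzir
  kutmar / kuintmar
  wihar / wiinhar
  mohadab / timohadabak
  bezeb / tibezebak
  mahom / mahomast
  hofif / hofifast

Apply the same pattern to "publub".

"publub" ends in -b. The stems ending in -b (mohadab → timohadabak, bezeb → tibezebak) add ti- … -ak around the stem.
So publub → tipublubak.

tipublubak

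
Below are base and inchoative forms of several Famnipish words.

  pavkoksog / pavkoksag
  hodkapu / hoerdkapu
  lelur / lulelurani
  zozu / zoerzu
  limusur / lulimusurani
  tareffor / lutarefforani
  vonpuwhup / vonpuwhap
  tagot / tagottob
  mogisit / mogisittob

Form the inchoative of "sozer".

tareffor and tagot both have last vowel 'o' yet inflect differently (lutarefforani, tagottob), so the last vowel is not what conditions the rule; the final letter is.
"sozer" ends in -r. The stems ending in -r (lelur → lulelurani, tareffor → lutarefforani, limusur → lulimusurani) add lu- … -ani around the stem.
The other patterns: stems ending in -t double the final consonant and add -ob; stems ending in -u insert -er- after the first vowel; stems ending in -g or -p change the last vowel to 'a'.
So sozer → lusozerani.

lusozerani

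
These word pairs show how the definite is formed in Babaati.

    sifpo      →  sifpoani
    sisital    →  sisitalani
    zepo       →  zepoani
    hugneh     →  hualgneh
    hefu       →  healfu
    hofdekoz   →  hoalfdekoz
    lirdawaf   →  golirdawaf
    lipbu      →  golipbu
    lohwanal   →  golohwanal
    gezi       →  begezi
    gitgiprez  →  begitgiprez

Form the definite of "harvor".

haalrvor

hefu and lipbu both end in -u yet inflect differently (healfu, golipbu), so the final letter is not what conditions the rule; the first letter is.
"harvor" begins with h-. The stems beginning with h- (hugneh → hualgneh, hefu → healfu, hofdekoz → hoalfdekoz) insert -al- after the first vowel.
So harvor → haalrvor.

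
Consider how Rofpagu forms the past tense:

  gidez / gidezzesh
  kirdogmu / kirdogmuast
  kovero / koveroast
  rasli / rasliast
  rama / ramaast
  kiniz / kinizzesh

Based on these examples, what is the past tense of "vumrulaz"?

vumrulazzesh

rasli and kiniz both have last vowel 'i' yet inflect differently (rasliast, kinizzesh), so the last vowel is not what conditions the rule; whether the stem ends in a vowel or a consonant is.
"vumrulaz" ends in a consonant. The stems ending in a consonant (gidez → gidezzesh, kiniz → kinizzesh) double the final consonant and add -esh.
So vumrulaz → vumrulazzesh.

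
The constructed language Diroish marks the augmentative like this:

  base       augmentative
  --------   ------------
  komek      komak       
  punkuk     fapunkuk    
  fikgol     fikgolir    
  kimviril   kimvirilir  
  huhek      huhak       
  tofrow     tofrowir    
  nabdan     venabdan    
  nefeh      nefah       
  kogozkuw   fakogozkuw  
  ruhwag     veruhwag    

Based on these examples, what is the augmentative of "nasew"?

nasaw

"nasew" has last vowel 'e'. The stems whose last vowel is 'e' (komek → komak, nefeh → nefah, huhek → huhak) change the last vowel to 'a'.
The other patterns: stems whose last vowel is 'a' add the prefix ve-; stems whose last vowel is 'i' or 'o' add -ir; stems whose last vowel is 'u' add the prefix fa-.
So nasew → nasaw.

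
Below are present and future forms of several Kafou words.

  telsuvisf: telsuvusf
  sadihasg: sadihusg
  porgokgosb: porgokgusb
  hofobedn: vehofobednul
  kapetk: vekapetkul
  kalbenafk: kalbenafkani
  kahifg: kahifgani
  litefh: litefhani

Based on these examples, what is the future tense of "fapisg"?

fapusg

kapetk and kalbenafk both end in -k yet inflect differently (vekapetkul, kalbenafkani), so the final letter is not what conditions the rule; the second-to-last letter is.
"fapisg" has second-to-last letter 's'. The stems whose second-to-last letter is 's' (telsuvisf → telsuvusf, sadihasg → sadihusg, porgokgosb → porgokgusb) change the last vowel to 'u'.
So fapisg → fapusg.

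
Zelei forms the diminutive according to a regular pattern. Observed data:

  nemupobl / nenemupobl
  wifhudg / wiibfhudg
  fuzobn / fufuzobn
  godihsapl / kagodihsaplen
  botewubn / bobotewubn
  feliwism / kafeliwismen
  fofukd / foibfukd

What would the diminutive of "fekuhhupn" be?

kafekuhhupnen

nemupobl and godihsapl both end in -l yet inflect differently (nenemupobl, kagodihsaplen), so the final letter is not what conditions the rule; the second-to-last letter is.
"fekuhhupn" has second-to-last letter 'p'. The one such stem in the data (godihsapl → kagodihsaplen) adds ka- … -en around the stem, so the same rule applies.
So fekuhhupn → kafekuhhupnen.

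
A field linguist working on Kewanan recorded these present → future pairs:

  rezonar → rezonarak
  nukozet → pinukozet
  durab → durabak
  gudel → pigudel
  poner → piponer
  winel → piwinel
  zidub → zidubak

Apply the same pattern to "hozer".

pihozer

poner and rezonar both end in -r yet inflect differently (piponer, rezonarak), so the final letter is not what conditions the rule; the last vowel is.
"hozer" has last vowel 'e'. The stems whose last vowel is 'e' (gudel → pigudel, poner → piponer, winel → piwinel) add the prefix pi-.
The other pattern: stems whose last vowel is 'a' or 'u' add -ak.
So hozer → pihozer.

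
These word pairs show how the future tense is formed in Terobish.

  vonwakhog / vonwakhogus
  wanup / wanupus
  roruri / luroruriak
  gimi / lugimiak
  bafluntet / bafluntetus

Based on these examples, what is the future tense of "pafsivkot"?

pafsivkotus

bafluntet and roruri both have 3 vowels yet inflect differently (bafluntetus, luroruriak), so the number of vowels is not what conditions the rule; whether the stem ends in a vowel or a consonant is.
"pafsivkot" ends in a consonant. The stems ending in a consonant (bafluntet → bafluntetus, wanup → wanupus, vonwakhog → vonwakhogus) add -us.
The other pattern: stems ending in a vowel add lu- … -ak around the stem.
So pafsivkot → pafsivkotus.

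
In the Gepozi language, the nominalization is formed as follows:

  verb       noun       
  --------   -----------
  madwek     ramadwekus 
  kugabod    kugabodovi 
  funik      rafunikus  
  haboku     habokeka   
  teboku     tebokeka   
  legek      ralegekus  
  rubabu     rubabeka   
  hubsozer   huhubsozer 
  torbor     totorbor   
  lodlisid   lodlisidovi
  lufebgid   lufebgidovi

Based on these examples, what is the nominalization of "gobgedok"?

ragobgedokus

"gobgedok" ends in -k. The stems ending in -k (legek → ralegekus, funik → rafunikus, madwek → ramadwekus) add ra- … -us around the stem.
So gobgedok → ragobgedokus.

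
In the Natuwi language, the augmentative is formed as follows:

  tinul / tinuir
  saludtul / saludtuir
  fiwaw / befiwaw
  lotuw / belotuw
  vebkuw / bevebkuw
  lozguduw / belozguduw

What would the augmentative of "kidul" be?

tinul and lotuw both have last vowel 'u' yet inflect differently (tinuir, belotuw), so the last vowel is not what conditions the rule; the final letter is.
"kidul" ends in -l. The stems ending in -l (tinul → tinuir, saludtul → saludtuir) drop the final letter and add -ir.
So kidul → kiduir.

kiduir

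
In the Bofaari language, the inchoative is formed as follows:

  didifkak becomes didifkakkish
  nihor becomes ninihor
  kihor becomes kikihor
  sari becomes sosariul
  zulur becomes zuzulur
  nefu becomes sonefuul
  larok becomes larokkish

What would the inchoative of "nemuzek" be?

nemuzekkish

larok and nihor both have last vowel 'o' yet inflect differently (larokkish, ninihor), so the last vowel is not what conditions the rule; the final letter is.
"nemuzek" ends in -k. The stems ending in -k (larok → larokkish, didifkak → didifkakkish) double the final consonant and add -ish.
The other patterns: stems ending in -r repeat the first consonant+vowel as a prefix; stems ending in -i or -u add so- … -ul around the stem.
So nemuzek → nemuzekkish.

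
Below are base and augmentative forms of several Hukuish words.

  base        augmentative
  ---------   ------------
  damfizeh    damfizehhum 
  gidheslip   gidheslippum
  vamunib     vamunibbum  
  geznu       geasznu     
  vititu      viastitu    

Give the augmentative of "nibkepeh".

nibkepehhum

"nibkepeh" ends in a consonant. The stems ending in a consonant (damfizeh → damfizehhum, gidheslip → gidheslippum, vamunib → vamunibbum) double the final consonant and add -um.
The other pattern: stems ending in a vowel insert -as- after the first vowel.
So nibkepeh → nibkepehhum.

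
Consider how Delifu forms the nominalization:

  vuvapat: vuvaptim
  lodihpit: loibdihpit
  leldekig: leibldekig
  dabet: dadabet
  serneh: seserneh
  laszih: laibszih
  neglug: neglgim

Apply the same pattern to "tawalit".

"tawalit" has last vowel 'i'. The stems whose last vowel is 'i' (lodihpit → loibdihpit, laszih → laibszih, leldekig → leibldekig) insert -ib- after the first vowel.
So tawalit → taibwalit.

taibwalit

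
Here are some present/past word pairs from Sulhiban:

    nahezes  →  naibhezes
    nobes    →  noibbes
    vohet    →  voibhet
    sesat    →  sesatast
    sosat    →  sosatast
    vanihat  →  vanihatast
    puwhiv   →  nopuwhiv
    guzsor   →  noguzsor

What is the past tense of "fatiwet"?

faibtiwet

vohet and sesat both end in -t yet inflect differently (voibhet, sesatast), so the final letter is not what conditions the rule; the last vowel is.
"fatiwet" has last vowel 'e'. The stems whose last vowel is 'e' (nahezes → naibhezes, nobes → noibbes, vohet → voibhet) insert -ib- after the first vowel.
The other patterns: stems whose last vowel is 'a' add -ast; stems whose last vowel is 'i' or 'o' add the prefix no-.
So fatiwet → faibtiwet.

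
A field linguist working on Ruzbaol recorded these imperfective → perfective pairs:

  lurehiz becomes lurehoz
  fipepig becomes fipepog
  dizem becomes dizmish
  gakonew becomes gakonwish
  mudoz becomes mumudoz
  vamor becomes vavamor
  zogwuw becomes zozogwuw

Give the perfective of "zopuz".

"zopuz" has last vowel 'u'. The one such stem in the data (zogwuw → zozogwuw) repeats the first consonant+vowel as a prefix (as do mudoz, vamor), so the same rule applies.
The other patterns: stems whose last vowel is 'i' change the last vowel to 'o'; stems whose last vowel is 'e' delete the last vowel and add -ish.
So zopuz → zozopuz.

zozopuz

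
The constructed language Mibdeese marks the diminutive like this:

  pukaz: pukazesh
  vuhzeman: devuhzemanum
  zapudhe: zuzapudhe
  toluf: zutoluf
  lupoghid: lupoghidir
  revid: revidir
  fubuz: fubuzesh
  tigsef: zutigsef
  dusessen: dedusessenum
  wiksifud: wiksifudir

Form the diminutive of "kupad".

kupadir

dusessen and zapudhe both have last vowel 'e' yet inflect differently (dedusessenum, zuzapudhe), so the last vowel is not what conditions the rule; the final letter is.
"kupad" ends in -d. The stems ending in -d (lupoghid → lupoghidir, wiksifud → wiksifudir, revid → revidir) add -ir.
So kupad → kupadir.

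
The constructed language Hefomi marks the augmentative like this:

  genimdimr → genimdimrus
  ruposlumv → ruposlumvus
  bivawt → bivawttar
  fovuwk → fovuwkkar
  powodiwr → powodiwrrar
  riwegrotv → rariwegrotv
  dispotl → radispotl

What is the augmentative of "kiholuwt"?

genimdimr and powodiwr both end in -r yet inflect differently (genimdimrus, powodiwrrar), so the final letter is not what conditions the rule; the second-to-last letter is.
"kiholuwt" has second-to-last letter 'w'. The stems whose second-to-last letter is 'w' (bivawt → bivawttar, fovuwk → fovuwkkar, powodiwr → powodiwrrar) double the final consonant and add -ar.
The other patterns: stems whose second-to-last letter is 'm' add -us; stems whose second-to-last letter is 't' add the prefix ra-.
So kiholuwt → kiholuwttar.

kiholuwttar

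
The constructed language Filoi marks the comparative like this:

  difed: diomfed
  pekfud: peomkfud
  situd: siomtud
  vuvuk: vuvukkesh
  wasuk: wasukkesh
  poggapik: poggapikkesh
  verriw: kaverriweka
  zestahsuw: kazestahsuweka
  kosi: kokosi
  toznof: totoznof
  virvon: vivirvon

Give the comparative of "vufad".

vuomfad

"vufad" ends in -d. The stems ending in -d (difed → diomfed, pekfud → peomkfud, situd → siomtud) insert -om- after the first vowel.
So vufad → vuomfad.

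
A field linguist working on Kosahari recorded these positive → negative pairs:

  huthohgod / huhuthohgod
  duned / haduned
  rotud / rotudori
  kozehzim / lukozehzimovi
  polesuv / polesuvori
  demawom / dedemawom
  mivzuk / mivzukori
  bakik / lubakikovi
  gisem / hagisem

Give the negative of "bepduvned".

duned and huthohgod both end in -d yet inflect differently (haduned, huhuthohgod), so the final letter is not what conditions the rule; the last vowel is.
"bepduvned" has last vowel 'e'. The stems whose last vowel is 'e' (duned → haduned, gisem → hagisem) add the prefix ha-.
The other patterns: stems whose last vowel is 'o' repeat the first consonant+vowel as a prefix; stems whose last vowel is 'u' add -ori; stems whose last vowel is 'i' add lu- … -ovi around the stem.
So bepduvned → habepduvned.

habepduvned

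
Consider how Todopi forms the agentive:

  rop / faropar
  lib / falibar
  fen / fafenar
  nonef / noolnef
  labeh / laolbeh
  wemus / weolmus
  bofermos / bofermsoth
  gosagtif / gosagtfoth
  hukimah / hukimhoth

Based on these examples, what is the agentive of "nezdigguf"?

"nezdigguf" has 3 vowels. The stems with 3 vowels (bofermos → bofermsoth, gosagtif → gosagtfoth, hukimah → hukimhoth) delete the last vowel and add -oth.
The other patterns: stems with 1 vowel add fa- … -ar around the stem; stems with 2 vowels insert -ol- after the first vowel.
So nezdigguf → nezdiggfoth.

nezdiggfoth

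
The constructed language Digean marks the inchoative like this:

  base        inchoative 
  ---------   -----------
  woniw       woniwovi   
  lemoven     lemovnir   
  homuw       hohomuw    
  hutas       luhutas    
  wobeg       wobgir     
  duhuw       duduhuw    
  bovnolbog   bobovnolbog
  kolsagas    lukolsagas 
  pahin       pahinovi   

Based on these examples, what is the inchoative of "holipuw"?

"holipuw" has last vowel 'u'. The stems whose last vowel is 'u' (homuw → hohomuw, duhuw → duduhuw) repeat the first consonant+vowel as a prefix.
So holipuw → hoholipuw.

hoholipuw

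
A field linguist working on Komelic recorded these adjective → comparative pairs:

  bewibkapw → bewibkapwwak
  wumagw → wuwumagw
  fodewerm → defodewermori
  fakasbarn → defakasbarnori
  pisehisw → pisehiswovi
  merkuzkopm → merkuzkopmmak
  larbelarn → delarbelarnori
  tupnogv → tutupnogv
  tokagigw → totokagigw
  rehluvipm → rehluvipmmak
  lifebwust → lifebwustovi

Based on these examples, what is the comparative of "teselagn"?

tokagigw and bewibkapw both end in -w yet inflect differently (totokagigw, bewibkapwwak), so the final letter is not what conditions the rule; the second-to-last letter is.
"teselagn" has second-to-last letter 'g'. The stems whose second-to-last letter is 'g' (tokagigw → totokagigw, tupnogv → tutupnogv, wumagw → wuwumagw) repeat the first consonant+vowel as a prefix.
So teselagn → teteselagn.

teteselagn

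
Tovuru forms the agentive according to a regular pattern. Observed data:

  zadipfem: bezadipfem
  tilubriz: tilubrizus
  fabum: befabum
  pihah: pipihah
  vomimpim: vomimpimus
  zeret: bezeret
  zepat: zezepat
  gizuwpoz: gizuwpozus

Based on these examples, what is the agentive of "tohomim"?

"tohomim" has last vowel 'i'. The stems whose last vowel is 'i' (tilubriz → tilubrizus, vomimpim → vomimpimus) add -us.
The other patterns: stems whose last vowel is 'a' repeat the first consonant+vowel as a prefix; stems whose last vowel is 'e' or 'u' add the prefix be-.
So tohomim → tohomimus.

tohomimus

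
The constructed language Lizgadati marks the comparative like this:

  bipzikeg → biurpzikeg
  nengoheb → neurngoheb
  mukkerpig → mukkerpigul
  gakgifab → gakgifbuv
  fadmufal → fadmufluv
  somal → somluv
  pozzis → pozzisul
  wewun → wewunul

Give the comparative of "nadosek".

mukkerpig and bipzikeg both end in -g yet inflect differently (mukkerpigul, biurpzikeg), so the final letter is not what conditions the rule; the last vowel is.
"nadosek" has last vowel 'e'. The stems whose last vowel is 'e' (bipzikeg → biurpzikeg, nengoheb → neurngoheb) insert -ur- after the first vowel.
The other patterns: stems whose last vowel is 'a' delete the last vowel and add -uv; stems whose last vowel is 'i' or 'u' add -ul.
So nadosek → naurdosek.

naurdosek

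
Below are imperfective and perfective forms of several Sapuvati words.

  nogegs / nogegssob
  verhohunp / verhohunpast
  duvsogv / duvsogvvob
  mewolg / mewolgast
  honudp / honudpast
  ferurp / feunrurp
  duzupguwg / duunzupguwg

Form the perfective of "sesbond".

sesbondast

duzupguwg and mewolg both end in -g yet inflect differently (duunzupguwg, mewolgast), so the final letter is not what conditions the rule; the second-to-last letter is.
"sesbond" has second-to-last letter 'n'. The one such stem in the data (verhohunp → verhohunpast) adds -ast, so the same rule applies.
So sesbond → sesbondast.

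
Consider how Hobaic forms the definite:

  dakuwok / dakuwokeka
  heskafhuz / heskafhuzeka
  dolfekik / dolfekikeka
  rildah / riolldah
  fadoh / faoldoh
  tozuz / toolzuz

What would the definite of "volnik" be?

heskafhuz and tozuz both end in -z yet inflect differently (heskafhuzeka, toolzuz), so the final letter is not what conditions the rule; the number of vowels is.
"volnik" has 2 vowels. The stems with 2 vowels (rildah → riolldah, fadoh → faoldoh, tozuz → toolzuz) insert -ol- after the first vowel.
The other pattern: stems with 3 vowels add -eka.
So volnik → voollnik.

voollnik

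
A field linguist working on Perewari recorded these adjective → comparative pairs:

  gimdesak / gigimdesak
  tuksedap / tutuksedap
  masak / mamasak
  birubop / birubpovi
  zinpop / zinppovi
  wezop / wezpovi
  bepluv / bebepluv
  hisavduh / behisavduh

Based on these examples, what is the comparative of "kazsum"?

bekazsum

tuksedap and birubop both end in -p yet inflect differently (tutuksedap, birubpovi), so the final letter is not what conditions the rule; the last vowel is.
"kazsum" has last vowel 'u'. The stems whose last vowel is 'u' (bepluv → bebepluv, hisavduh → behisavduh) add the prefix be-.
The other patterns: stems whose last vowel is 'a' repeat the first consonant+vowel as a prefix; stems whose last vowel is 'o' delete the last vowel and add -ovi.
So kazsum → bekazsum.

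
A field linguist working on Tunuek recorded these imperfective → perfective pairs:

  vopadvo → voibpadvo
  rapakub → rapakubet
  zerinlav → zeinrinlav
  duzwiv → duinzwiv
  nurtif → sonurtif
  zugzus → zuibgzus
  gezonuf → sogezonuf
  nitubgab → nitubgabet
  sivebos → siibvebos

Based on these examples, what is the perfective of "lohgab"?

lohgabet

nurtif and duzwiv both have last vowel 'i' yet inflect differently (sonurtif, duinzwiv), so the last vowel is not what conditions the rule; the final letter is.
"lohgab" ends in -b. The stems ending in -b (rapakub → rapakubet, nitubgab → nitubgabet) add -et.
The other patterns: stems ending in -f add the prefix so-; stems ending in -v insert -in- after the first vowel; stems ending in -o or -s insert -ib- after the first vowel.
So lohgab → lohgabet.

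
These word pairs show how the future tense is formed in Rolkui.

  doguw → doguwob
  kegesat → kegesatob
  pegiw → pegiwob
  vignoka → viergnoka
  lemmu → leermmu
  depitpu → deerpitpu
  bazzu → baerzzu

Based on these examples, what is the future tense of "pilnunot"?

kegesat and vignoka both have last vowel 'a' yet inflect differently (kegesatob, viergnoka), so the last vowel is not what conditions the rule; whether the stem ends in a vowel or a consonant is.
"pilnunot" ends in a consonant. The stems ending in a consonant (doguw → doguwob, kegesat → kegesatob, pegiw → pegiwob) add -ob.
So pilnunot → pilnunotob.

pilnunotob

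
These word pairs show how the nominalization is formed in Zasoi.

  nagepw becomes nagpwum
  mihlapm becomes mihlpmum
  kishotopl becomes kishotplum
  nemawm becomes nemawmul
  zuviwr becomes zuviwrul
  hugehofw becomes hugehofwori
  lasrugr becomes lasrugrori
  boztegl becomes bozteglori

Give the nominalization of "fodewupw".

fodewpwum

mihlapm and nemawm both end in -m yet inflect differently (mihlpmum, nemawmul), so the final letter is not what conditions the rule; the second-to-last letter is.
"fodewupw" has second-to-last letter 'p'. The stems whose second-to-last letter is 'p' (nagepw → nagpwum, mihlapm → mihlpmum, kishotopl → kishotplum) delete the last vowel and add -um.
So fodewupw → fodewpwum.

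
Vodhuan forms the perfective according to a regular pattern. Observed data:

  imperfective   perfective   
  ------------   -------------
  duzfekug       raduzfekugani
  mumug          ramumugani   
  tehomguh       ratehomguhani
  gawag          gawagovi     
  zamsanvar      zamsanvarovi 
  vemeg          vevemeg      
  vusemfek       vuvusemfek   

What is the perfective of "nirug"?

ranirugani

duzfekug and gawag both end in -g yet inflect differently (raduzfekugani, gawagovi), so the final letter is not what conditions the rule; the last vowel is.
"nirug" has last vowel 'u'. The stems whose last vowel is 'u' (duzfekug → raduzfekugani, mumug → ramumugani, tehomguh → ratehomguhani) add ra- … -ani around the stem.
The other patterns: stems whose last vowel is 'a' add -ovi; stems whose last vowel is 'e' repeat the first consonant+vowel as a prefix.
So nirug → ranirugani.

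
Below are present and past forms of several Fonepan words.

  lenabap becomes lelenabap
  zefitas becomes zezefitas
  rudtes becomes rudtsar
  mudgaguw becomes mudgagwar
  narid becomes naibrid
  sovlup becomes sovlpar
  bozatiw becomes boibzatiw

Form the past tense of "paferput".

bozatiw and mudgaguw both end in -w yet inflect differently (boibzatiw, mudgagwar), so the final letter is not what conditions the rule; the last vowel is.
"paferput" has last vowel 'u'. The stems whose last vowel is 'u' (mudgaguw → mudgagwar, sovlup → sovlpar) delete the last vowel and add -ar.
So paferput → paferptar.

paferptar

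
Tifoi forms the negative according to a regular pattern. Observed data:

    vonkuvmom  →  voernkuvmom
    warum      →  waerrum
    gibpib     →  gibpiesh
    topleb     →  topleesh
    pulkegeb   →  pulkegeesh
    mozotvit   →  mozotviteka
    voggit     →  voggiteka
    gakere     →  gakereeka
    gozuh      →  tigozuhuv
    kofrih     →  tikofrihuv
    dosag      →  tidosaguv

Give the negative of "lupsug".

gibpib and mozotvit both have last vowel 'i' yet inflect differently (gibpiesh, mozotviteka), so the last vowel is not what conditions the rule; the final letter is.
"lupsug" ends in -g. The one such stem in the data (dosag → tidosaguv) adds ti- … -uv around the stem, so the same rule applies.
So lupsug → tilupsuguv.

tilupsuguv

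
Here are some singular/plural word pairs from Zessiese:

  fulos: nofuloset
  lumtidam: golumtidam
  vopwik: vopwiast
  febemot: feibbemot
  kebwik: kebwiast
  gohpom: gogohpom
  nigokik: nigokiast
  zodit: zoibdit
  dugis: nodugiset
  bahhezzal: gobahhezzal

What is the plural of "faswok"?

faswoast

gohpom and fulos both have last vowel 'o' yet inflect differently (gogohpom, nofuloset), so the last vowel is not what conditions the rule; the final letter is.
"faswok" ends in -k. The stems ending in -k (kebwik → kebwiast, vopwik → vopwiast, nigokik → nigokiast) drop the final letter and add -ast.
The other patterns: stems ending in -l or -m add the prefix go-; stems ending in -s add no- … -et around the stem; stems ending in -t insert -ib- after the first vowel.
So faswok → faswoast.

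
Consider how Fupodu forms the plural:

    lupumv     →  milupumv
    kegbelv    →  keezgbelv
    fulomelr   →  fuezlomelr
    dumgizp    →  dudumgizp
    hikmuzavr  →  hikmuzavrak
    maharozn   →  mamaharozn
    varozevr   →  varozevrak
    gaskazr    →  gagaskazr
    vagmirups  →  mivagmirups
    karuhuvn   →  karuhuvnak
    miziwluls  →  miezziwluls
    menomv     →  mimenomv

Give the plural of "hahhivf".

gaskazr and hikmuzavr both end in -r yet inflect differently (gagaskazr, hikmuzavrak), so the final letter is not what conditions the rule; the second-to-last letter is.
"hahhivf" has second-to-last letter 'v'. The stems whose second-to-last letter is 'v' (hikmuzavr → hikmuzavrak, karuhuvn → karuhuvnak, varozevr → varozevrak) add -ak.
The other patterns: stems whose second-to-last letter is 'z' repeat the first consonant+vowel as a prefix; stems whose second-to-last letter is 'l' insert -ez- after the first vowel; stems whose second-to-last letter is 'm' or 'p' add the prefix mi-.
So hahhivf → hahhivfak.

hahhivfak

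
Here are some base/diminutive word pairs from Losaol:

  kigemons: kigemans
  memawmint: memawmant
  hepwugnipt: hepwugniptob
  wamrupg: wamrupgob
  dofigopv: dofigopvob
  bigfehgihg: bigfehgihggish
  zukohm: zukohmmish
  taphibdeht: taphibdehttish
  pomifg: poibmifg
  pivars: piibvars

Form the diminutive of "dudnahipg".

dudnahipgob

memawmint and hepwugnipt both end in -t yet inflect differently (memawmant, hepwugniptob), so the final letter is not what conditions the rule; the second-to-last letter is.
"dudnahipg" has second-to-last letter 'p'. The stems whose second-to-last letter is 'p' (hepwugnipt → hepwugniptob, wamrupg → wamrupgob, dofigopv → dofigopvob) add -ob.
So dudnahipg → dudnahipgob.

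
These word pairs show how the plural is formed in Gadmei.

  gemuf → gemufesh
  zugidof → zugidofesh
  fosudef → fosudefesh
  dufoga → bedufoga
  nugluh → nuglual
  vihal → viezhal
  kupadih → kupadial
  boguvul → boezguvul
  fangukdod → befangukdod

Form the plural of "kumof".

kumofesh

boguvul and gemuf both have last vowel 'u' yet inflect differently (boezguvul, gemufesh), so the last vowel is not what conditions the rule; the final letter is.
"kumof" ends in -f. The stems ending in -f (zugidof → zugidofesh, gemuf → gemufesh, fosudef → fosudefesh) add -esh.
The other patterns: stems ending in -l insert -ez- after the first vowel; stems ending in -h drop the final letter and add -al; stems ending in -a or -d add the prefix be-.
So kumof → kumofesh.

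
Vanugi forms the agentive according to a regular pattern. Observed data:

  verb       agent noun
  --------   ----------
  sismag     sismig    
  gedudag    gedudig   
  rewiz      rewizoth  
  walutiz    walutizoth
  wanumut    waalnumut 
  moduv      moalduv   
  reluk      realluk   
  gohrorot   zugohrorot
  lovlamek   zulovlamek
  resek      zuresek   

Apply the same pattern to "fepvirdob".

wanumut and gohrorot both end in -t yet inflect differently (waalnumut, zugohrorot), so the final letter is not what conditions the rule; the last vowel is.
"fepvirdob" has last vowel 'o'. The one such stem in the data (gohrorot → zugohrorot) adds the prefix zu-, so the same rule applies.
So fepvirdob → zufepvirdob.

zufepvirdob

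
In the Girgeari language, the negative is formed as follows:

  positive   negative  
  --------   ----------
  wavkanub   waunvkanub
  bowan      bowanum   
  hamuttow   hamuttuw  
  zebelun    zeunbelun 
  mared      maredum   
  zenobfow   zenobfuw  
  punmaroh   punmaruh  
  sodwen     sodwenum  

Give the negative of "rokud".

zebelun and sodwen both end in -n yet inflect differently (zeunbelun, sodwenum), so the final letter is not what conditions the rule; the last vowel is.
"rokud" has last vowel 'u'. The stems whose last vowel is 'u' (zebelun → zeunbelun, wavkanub → waunvkanub) insert -un- after the first vowel.
The other patterns: stems whose last vowel is 'o' change the last vowel to 'u'; stems whose last vowel is 'a' or 'e' add -um.
So rokud → rounkud.

rounkud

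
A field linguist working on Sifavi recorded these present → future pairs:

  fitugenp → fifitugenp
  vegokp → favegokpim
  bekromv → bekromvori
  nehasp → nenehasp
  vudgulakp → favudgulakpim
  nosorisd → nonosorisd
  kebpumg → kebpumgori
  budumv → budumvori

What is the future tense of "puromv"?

puromvori

vudgulakp and nehasp both end in -p yet inflect differently (favudgulakpim, nenehasp), so the final letter is not what conditions the rule; the second-to-last letter is.
"puromv" has second-to-last letter 'm'. The stems whose second-to-last letter is 'm' (budumv → budumvori, bekromv → bekromvori, kebpumg → kebpumgori) add -ori.
So puromv → puromvori.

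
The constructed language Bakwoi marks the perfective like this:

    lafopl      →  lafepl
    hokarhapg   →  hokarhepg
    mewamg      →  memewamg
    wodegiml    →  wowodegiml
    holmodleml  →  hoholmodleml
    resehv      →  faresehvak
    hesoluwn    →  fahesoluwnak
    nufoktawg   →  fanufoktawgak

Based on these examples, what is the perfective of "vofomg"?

vovofomg

hokarhapg and mewamg both end in -g yet inflect differently (hokarhepg, memewamg), so the final letter is not what conditions the rule; the second-to-last letter is.
"vofomg" has second-to-last letter 'm'. The stems whose second-to-last letter is 'm' (mewamg → memewamg, wodegiml → wowodegiml, holmodleml → hoholmodleml) repeat the first consonant+vowel as a prefix.
The other patterns: stems whose second-to-last letter is 'p' change the last vowel to 'e'; stems whose second-to-last letter is 'h' or 'w' add fa- … -ak around the stem.
So vofomg → vovofomg.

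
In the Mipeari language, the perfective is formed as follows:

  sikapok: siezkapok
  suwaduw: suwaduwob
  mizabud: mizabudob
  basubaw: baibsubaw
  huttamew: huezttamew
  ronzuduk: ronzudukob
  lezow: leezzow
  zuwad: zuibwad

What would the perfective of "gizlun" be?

"gizlun" has last vowel 'u'. The stems whose last vowel is 'u' (mizabud → mizabudob, suwaduw → suwaduwob, ronzuduk → ronzudukob) add -ob.
So gizlun → gizlunob.

gizlunob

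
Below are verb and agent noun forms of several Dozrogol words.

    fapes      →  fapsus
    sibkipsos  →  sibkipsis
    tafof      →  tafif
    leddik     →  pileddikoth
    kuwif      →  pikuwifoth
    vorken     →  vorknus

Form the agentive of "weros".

weris

"weros" has last vowel 'o'. The stems whose last vowel is 'o' (tafof → tafif, sibkipsos → sibkipsis) change the last vowel to 'i'.
The other patterns: stems whose last vowel is 'e' delete the last vowel and add -us; stems whose last vowel is 'i' add pi- … -oth around the stem.
So weros → weris.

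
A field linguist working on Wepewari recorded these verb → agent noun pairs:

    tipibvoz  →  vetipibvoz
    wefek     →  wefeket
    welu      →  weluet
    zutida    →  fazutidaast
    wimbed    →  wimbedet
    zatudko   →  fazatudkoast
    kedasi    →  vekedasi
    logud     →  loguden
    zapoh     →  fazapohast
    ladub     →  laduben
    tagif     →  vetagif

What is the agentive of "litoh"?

litohen

wimbed and logud both end in -d yet inflect differently (wimbedet, loguden), so the final letter is not what conditions the rule; the first letter is.
"litoh" begins with l-. The stems beginning with l- (logud → loguden, ladub → laduben) add -en.
The other patterns: stems beginning with w- add -et; stems beginning with z- add fa- … -ast around the stem; stems beginning with k- or t- add the prefix ve-.
So litoh → litohen.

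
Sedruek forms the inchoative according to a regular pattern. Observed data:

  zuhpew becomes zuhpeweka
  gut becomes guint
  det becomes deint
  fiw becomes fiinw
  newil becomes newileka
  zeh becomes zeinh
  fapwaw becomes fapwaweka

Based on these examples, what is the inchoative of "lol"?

fiw and zuhpew both end in -w yet inflect differently (fiinw, zuhpeweka), so the final letter is not what conditions the rule; the number of vowels is.
"lol" has 1 vowel. The stems with 1 vowel (fiw → fiinw, det → deint, zeh → zeinh) insert -in- after the first vowel.
So lol → loinl.

loinl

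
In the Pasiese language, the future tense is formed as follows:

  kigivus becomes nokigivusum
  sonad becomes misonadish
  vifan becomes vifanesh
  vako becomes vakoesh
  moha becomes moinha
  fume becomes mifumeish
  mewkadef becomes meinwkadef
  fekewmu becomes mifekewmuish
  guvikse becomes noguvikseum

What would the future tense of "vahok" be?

fume and guvikse both end in -e yet inflect differently (mifumeish, noguvikseum), so the final letter is not what conditions the rule; the first letter is.
"vahok" begins with v-. The stems beginning with v- (vako → vakoesh, vifan → vifanesh) add -esh.
So vahok → vahokesh.

vahokesh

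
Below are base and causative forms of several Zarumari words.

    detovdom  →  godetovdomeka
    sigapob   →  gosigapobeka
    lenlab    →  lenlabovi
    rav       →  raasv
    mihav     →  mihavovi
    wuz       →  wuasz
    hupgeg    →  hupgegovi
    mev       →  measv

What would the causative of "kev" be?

"kev" has 1 vowel. The stems with 1 vowel (wuz → wuasz, mev → measv, rav → raasv) insert -as- after the first vowel.
The other patterns: stems with 2 vowels add -ovi; stems with 3 vowels add go- … -eka around the stem.
So kev → keasv.

keasv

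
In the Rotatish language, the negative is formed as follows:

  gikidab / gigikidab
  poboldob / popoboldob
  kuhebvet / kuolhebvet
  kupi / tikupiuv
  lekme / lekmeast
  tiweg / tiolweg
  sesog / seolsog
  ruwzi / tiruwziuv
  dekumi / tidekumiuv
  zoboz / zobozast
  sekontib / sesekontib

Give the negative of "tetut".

ruwzi and sekontib both have last vowel 'i' yet inflect differently (tiruwziuv, sesekontib), so the last vowel is not what conditions the rule; the final letter is.
"tetut" ends in -t. The one such stem in the data (kuhebvet → kuolhebvet) inserts -ol- after the first vowel (as do tiweg, sesog), so the same rule applies.
The other patterns: stems ending in -i add ti- … -uv around the stem; stems ending in -b repeat the first consonant+vowel as a prefix; stems ending in -e or -z add -ast.
So tetut → teoltut.

teoltut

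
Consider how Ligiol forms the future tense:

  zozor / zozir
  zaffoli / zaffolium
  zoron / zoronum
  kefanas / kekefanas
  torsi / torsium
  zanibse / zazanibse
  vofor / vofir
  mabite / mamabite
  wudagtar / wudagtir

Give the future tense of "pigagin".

pigaginum

"pigagin" ends in -n. The one such stem in the data (zoron → zoronum) adds -um, so the same rule applies.
So pigagin → pigaginum.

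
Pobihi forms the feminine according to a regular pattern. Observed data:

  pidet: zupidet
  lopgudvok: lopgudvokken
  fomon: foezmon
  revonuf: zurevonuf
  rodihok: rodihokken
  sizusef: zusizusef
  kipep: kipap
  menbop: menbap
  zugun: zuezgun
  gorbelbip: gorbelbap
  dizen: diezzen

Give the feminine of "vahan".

fomon and menbop both have last vowel 'o' yet inflect differently (foezmon, menbap), so the last vowel is not what conditions the rule; the final letter is.
"vahan" ends in -n. The stems ending in -n (dizen → diezzen, zugun → zuezgun, fomon → foezmon) insert -ez- after the first vowel.
The other patterns: stems ending in -p change the last vowel to 'a'; stems ending in -k double the final consonant and add -en; stems ending in -f or -t add the prefix zu-.
So vahan → vaezhan.

vaezhan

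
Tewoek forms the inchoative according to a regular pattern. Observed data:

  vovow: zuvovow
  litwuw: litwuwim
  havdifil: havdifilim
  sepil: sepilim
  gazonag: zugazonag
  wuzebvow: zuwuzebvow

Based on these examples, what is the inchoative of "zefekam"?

zuzefekam

wuzebvow and litwuw both end in -w yet inflect differently (zuwuzebvow, litwuwim), so the final letter is not what conditions the rule; the last vowel is.
"zefekam" has last vowel 'a'. The one such stem in the data (gazonag → zugazonag) adds the prefix zu-, so the same rule applies.
So zefekam → zuzefekam.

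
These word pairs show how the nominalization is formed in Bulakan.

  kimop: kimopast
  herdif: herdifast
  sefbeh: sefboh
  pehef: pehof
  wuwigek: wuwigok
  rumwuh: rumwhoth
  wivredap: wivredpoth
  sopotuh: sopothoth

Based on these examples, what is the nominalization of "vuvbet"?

vuvbot

herdif and pehef both end in -f yet inflect differently (herdifast, pehof), so the final letter is not what conditions the rule; the last vowel is.
"vuvbet" has last vowel 'e'. The stems whose last vowel is 'e' (sefbeh → sefboh, pehef → pehof, wuwigek → wuwigok) change the last vowel to 'o'.
So vuvbet → vuvbot.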